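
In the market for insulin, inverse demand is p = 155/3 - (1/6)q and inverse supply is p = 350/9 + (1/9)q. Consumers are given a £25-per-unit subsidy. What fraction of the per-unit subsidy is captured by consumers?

Pre-subsidy: 155/3 - (1/6)q = 350/9 + (1/9)q gives q* = 46 and p* = 44.
With the rebate, buyers effectively pay pb = ps − 25, where ps is the price sellers receive.
On the curves, pb = 155/3 - (1/6)q and ps = 350/9 + (1/9)q; the wedge ps − pb = 25 gives 350/9 + (1/9)q − (155/3 - (1/6)q) = 25, so q' = 136.
Then pb = 155/3 − (1/6)·136 = 29 and ps = 350/9 + (1/9)·136 = 54.
Buyers' price falls by p* − pb = 44 − 29 = 15; sellers' price rises by ps − p* = 54 − 44 = 10.
So consumers capture 15/25 = 0.6 of each unit of subsidy.

Consumer share = 0.6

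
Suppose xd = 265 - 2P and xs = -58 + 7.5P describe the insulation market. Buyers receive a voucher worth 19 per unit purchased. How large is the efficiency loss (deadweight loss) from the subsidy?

Pre-subsidy: 265 - 2P = -58 + 7.5P gives P* = 34, x* = 197.
With the rebate, buyers effectively pay Pb = Ps − 19, where Ps is the price sellers receive.
Demand in terms of Ps becomes xd = 265 − 2(Ps − 19) = 303 - 2Ps. Setting this equal to supply: 303 - 2Ps = -58 + 7.5Ps, so Ps = 38.
Buyers pay Pb = 38 − 19 = 19; x' = -58 + 7.5·38 = 227.
The subsidy expands output by 227 − 197 = 30 past the efficient level; on those units the gap between marginal cost and willingness to pay runs from 0 up to 19.
DWL = ½ × 19 × 30 = 285.

Deadweight loss = 285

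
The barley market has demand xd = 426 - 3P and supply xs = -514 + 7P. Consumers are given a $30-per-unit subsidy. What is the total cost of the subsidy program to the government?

Government cost = $6210

Pre-subsidy: 426 - 3P = -514 + 7P gives P* = 94, x* = 144.
With the rebate, buyers effectively pay Pb = Ps − 30, where Ps is the price sellers receive.
Demand in terms of Ps becomes xd = 426 − 3(Ps − 30) = 516 - 3Ps. Setting this equal to supply: 516 - 3Ps = -514 + 7Ps, so Ps = 103.
Buyers pay Pb = 103 − 30 = 73; x' = -514 + 7·103 = 207.
Government outlay = subsidy × quantity = 30 × 207 = 6210.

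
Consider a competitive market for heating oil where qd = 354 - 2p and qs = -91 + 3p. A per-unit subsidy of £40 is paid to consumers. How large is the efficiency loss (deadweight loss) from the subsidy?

Pre-subsidy: 354 - 2p = -91 + 3p gives p* = 89, q* = 176.
With the rebate, buyers effectively pay pb = ps − 40, where ps is the price sellers receive.
Demand in terms of ps becomes qd = 354 − 2(ps − 40) = 434 - 2ps. Setting this equal to supply: 434 - 2ps = -91 + 3ps, so ps = 105.
Buyers pay pb = 105 − 40 = 65; q' = -91 + 3·105 = 224.
The subsidy expands output by 224 − 176 = 48 past the efficient level; on those units the gap between marginal cost and willingness to pay runs from 0 up to 40.
DWL = ½ × 40 × 48 = 960.

Deadweight loss = £960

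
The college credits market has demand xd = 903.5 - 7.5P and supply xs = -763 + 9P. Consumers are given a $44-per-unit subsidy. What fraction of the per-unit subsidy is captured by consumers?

Consumer share = 6/11

Pre-subsidy: 903.5 - 7.5P = -763 + 9P gives P* = 101, x* = 146.
With the rebate, buyers effectively pay Pb = Ps − 44, where Ps is the price sellers receive.
Demand in terms of Ps becomes xd = 903.5 − 7.5(Ps − 44) = 1233.5 - 7.5Ps. Setting this equal to supply: 1233.5 - 7.5Ps = -763 + 9Ps, so Ps = 121.
Buyers pay Pb = 121 − 44 = 77; x' = -763 + 9·121 = 326.
Buyers' price falls by P* − Pb = 101 − 77 = 24; sellers' price rises by Ps − P* = 121 − 101 = 20.
So consumers capture 24/44 = 6/11 of each unit of subsidy.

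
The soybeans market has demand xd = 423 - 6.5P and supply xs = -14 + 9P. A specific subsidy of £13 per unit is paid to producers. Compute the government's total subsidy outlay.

Government cost = 116389/31

Pre-subsidy: 423 - 6.5P = -14 + 9P gives P* = 874/31, x* = 7432/31.
With the subsidy, sellers receive Ps = Pb + 13 for each unit, where Pb is the price buyers pay.
Supply in terms of Pb becomes xs = -14 + 9(Pb + 13) = 103 + 9Pb. Setting this equal to demand: 423 - 6.5Pb = 103 + 9Pb, so Pb = 640/31.
Sellers receive Ps = 640/31 + 13 = 1043/31; x' = 423 − 6.5·(640/31) = 8953/31.
Government outlay = subsidy × quantity = 13 × 8953/31 = 116389/31.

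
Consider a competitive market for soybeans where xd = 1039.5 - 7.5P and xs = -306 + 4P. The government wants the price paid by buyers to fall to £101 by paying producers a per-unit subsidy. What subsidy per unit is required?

At a buyer price of 101, quantity demanded is 1039.5 − 7.5·101 = 282.
Sellers supply 282 only when they receive Ps with -306 + 4·Ps = 282, i.e. Ps = 147.
s = Ps − Pb = 147 − 101 = 46.

Required subsidy s = £46 per unit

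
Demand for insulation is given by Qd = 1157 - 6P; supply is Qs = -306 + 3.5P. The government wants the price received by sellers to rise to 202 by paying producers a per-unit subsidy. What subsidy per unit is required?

Required subsidy s = 76 per unit

At a seller price of 202, quantity supplied is -306 + 3.5·202 = 401.
Buyers absorb 401 only when they pay Pb with 1157 − 6·Pb = 401, i.e. Pb = 126.
s = Ps − Pb = 202 − 126 = 76.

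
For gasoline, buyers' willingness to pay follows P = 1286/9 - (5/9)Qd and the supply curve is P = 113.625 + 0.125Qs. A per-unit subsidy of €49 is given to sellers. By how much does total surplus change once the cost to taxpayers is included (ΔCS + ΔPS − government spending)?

Net change in total surplus = -€1764

Pre-subsidy: 1286/9 - (5/9)Q = 113.625 + 0.125Q gives Q* = 43 and P* = 119.
With the subsidy, sellers receive Ps = Pb + 49 for each unit, where Pb is the price buyers pay.
On the curves, Pb = 1286/9 - (5/9)Q and Ps = 113.625 + 0.125Q; the wedge Ps − Pb = 49 gives 113.625 + 0.125Q − (1286/9 - (5/9)Q) = 49, so Q' = 115.
Then Pb = 1286/9 − (5/9)·115 = 79 and Ps = 113.625 + 0.125·115 = 128.
ΔCS = ½(43 + 115)(119 − 79) = 3160; ΔPS = ½(43 + 115)(128 − 119) = 711.
Government spending = 49 × 115 = 5635.
Net change = 3160 + 711 − 5635 = -1764. The loss equals the DWL triangle ½·49·72.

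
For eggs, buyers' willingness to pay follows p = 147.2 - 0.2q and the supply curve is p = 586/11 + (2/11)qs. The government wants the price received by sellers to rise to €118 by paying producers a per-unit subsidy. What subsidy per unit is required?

At a seller price of 118, quantity supplied is -293 + 5.5·118 = 356.
Buyers absorb 356 only when they pay pb = 147.2 − 0.2·356 = 76.
s = ps − pb = 118 − 76 = 42.

Required subsidy s = €42 per unit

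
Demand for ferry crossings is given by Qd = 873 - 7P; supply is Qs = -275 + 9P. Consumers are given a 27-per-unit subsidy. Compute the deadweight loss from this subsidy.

Deadweight loss = 1435.21875

Pre-subsidy: 873 - 7P = -275 + 9P gives P* = 71.75, Q* = 370.75.
With the rebate, buyers effectively pay Pb = Ps − 27, where Ps is the price sellers receive.
Demand in terms of Ps becomes Qd = 873 − 7(Ps − 27) = 1062 - 7Ps. Setting this equal to supply: 1062 - 7Ps = -275 + 9Ps, so Ps = 83.5625.
Buyers pay Pb = 83.5625 − 27 = 56.5625; Q' = -275 + 9·83.5625 = 477.0625.
The subsidy expands output by 477.0625 − 370.75 = 106.3125 past the efficient level; on those units the gap between marginal cost and willingness to pay runs from 0 up to 27.
DWL = ½ × 27 × 106.3125 = 1435.21875.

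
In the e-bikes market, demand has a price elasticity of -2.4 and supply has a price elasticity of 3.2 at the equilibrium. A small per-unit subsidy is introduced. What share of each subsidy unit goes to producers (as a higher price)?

Producer share = 3/7

For a small subsidy around the equilibrium, the benefit split depends on the relative slopes, which at a point are proportional to the elasticities.
Buyer share = εs/(εs + |εd|) = 3.2/(3.2 + 2.4) = 4/7; seller share = |εd|/(εs + |εd|) = 3/7.
So producers capture 3/7 of the subsidy.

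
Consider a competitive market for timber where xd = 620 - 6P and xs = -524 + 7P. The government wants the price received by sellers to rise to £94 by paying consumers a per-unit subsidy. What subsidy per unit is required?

Required subsidy s = £13 per unit

At a seller price of 94, quantity supplied is -524 + 7·94 = 134.
Buyers absorb 134 only when they pay Pb with 620 − 6·Pb = 134, i.e. Pb = 81.
s = Ps − Pb = 94 − 81 = 13.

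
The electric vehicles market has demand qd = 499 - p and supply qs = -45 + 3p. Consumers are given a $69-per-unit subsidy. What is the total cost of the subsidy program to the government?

Pre-subsidy: 499 - p = -45 + 3p gives p* = 136, q* = 363.
With the rebate, buyers effectively pay pb = ps − 69, where ps is the price sellers receive.
Demand in terms of ps becomes qd = 499 − 1(ps − 69) = 568 - ps. Setting this equal to supply: 568 - ps = -45 + 3ps, so ps = 153.25.
Buyers pay pb = 153.25 − 69 = 84.25; q' = -45 + 3·153.25 = 414.75.
Government outlay = subsidy × quantity = 69 × 414.75 = 28617.75.

Government cost = $28617.75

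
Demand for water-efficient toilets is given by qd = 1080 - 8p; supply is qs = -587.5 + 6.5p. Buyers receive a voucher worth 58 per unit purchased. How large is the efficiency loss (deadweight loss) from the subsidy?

Deadweight loss = 6032

Pre-subsidy: 1080 - 8p = -587.5 + 6.5p gives p* = 115, q* = 160.
With the rebate, buyers effectively pay pb = ps − 58, where ps is the price sellers receive.
Demand in terms of ps becomes qd = 1080 − 8(ps − 58) = 1544 - 8ps. Setting this equal to supply: 1544 - 8ps = -587.5 + 6.5ps, so ps = 147.
Buyers pay pb = 147 − 58 = 89; q' = -587.5 + 6.5·147 = 368.
The subsidy expands output by 368 − 160 = 208 past the efficient level; on those units the gap between marginal cost and willingness to pay runs from 0 up to 58.
DWL = ½ × 58 × 208 = 6032.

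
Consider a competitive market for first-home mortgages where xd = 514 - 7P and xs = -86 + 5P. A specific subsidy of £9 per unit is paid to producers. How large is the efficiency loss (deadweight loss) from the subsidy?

Deadweight loss = £118.125

Pre-subsidy: 514 - 7P = -86 + 5P gives P* = 50, x* = 164.
With the subsidy, sellers receive Ps = Pb + 9 for each unit, where Pb is the price buyers pay.
Supply in terms of Pb becomes xs = -86 + 5(Pb + 9) = -41 + 5Pb. Setting this equal to demand: 514 - 7Pb = -41 + 5Pb, so Pb = 46.25.
Sellers receive Ps = 46.25 + 9 = 55.25; x' = 514 − 7·46.25 = 190.25.
The subsidy expands output by 190.25 − 164 = 26.25 past the efficient level; on those units the gap between marginal cost and willingness to pay runs from 0 up to 9.
DWL = ½ × 9 × 26.25 = 118.125.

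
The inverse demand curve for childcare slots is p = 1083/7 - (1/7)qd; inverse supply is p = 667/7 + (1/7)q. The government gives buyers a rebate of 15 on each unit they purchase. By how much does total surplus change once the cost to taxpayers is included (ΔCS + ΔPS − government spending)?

Net change in total surplus = -393.75

Pre-subsidy: 1083/7 - (1/7)q = 667/7 + (1/7)q gives q* = 208 and p* = 125.
With the rebate, buyers effectively pay pb = ps − 15, where ps is the price sellers receive.
On the curves, pb = 1083/7 - (1/7)q and ps = 667/7 + (1/7)q; the wedge ps − pb = 15 gives 667/7 + (1/7)q − (1083/7 - (1/7)q) = 15, so q' = 260.5.
Then pb = 1083/7 − (1/7)·260.5 = 117.5 and ps = 667/7 + (1/7)·260.5 = 132.5.
ΔCS = ½(208 + 260.5)(125 − 117.5) = 1756.875; ΔPS = ½(208 + 260.5)(132.5 − 125) = 1756.875.
Government spending = 15 × 260.5 = 3907.5.
Net change = 1756.875 + 1756.875 − 3907.5 = -393.75. The loss equals the DWL triangle ½·15·52.5.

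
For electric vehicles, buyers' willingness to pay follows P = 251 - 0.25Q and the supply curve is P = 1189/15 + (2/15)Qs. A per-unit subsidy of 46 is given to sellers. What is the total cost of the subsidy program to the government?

Pre-subsidy: 251 - 0.25Q = 1189/15 + (2/15)Q gives Q* = 448 and P* = 139.
With the subsidy, sellers receive Ps = Pb + 46 for each unit, where Pb is the price buyers pay.
On the curves, Pb = 251 - 0.25Q and Ps = 1189/15 + (2/15)Q; the wedge Ps − Pb = 46 gives 1189/15 + (2/15)Q − (251 - 0.25Q) = 46, so Q' = 568.
Then Pb = 251 − 0.25·568 = 109 and Ps = 1189/15 + (2/15)·568 = 155.
Government outlay = subsidy × quantity = 46 × 568 = 26128.

Government cost = 26128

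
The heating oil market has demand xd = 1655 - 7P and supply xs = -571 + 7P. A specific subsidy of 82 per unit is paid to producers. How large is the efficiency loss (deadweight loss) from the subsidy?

Deadweight loss = 11767

Pre-subsidy: 1655 - 7P = -571 + 7P gives P* = 159, x* = 542.
With the subsidy, sellers receive Ps = Pb + 82 for each unit, where Pb is the price buyers pay.
Supply in terms of Pb becomes xs = -571 + 7(Pb + 82) = 3 + 7Pb. Setting this equal to demand: 1655 - 7Pb = 3 + 7Pb, so Pb = 118.
Sellers receive Ps = 118 + 82 = 200; x' = 1655 − 7·118 = 829.
The subsidy expands output by 829 − 542 = 287 past the efficient level; on those units the gap between marginal cost and willingness to pay runs from 0 up to 82.
DWL = ½ × 82 × 287 = 11767.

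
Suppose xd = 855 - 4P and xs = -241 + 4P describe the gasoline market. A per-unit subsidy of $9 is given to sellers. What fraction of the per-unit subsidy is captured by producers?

Producer share = 0.5

Pre-subsidy: 855 - 4P = -241 + 4P gives P* = 137, x* = 307.
With the subsidy, sellers receive Ps = Pb + 9 for each unit, where Pb is the price buyers pay.
Supply in terms of Pb becomes xs = -241 + 4(Pb + 9) = -205 + 4Pb. Setting this equal to demand: 855 - 4Pb = -205 + 4Pb, so Pb = 132.5.
Sellers receive Ps = 132.5 + 9 = 141.5; x' = 855 − 4·132.5 = 325.
Buyers' price falls by P* − Pb = 137 − 132.5 = 4.5; sellers' price rises by Ps − P* = 141.5 − 137 = 4.5.
So producers capture 4.5/9 = 0.5 of each unit of subsidy.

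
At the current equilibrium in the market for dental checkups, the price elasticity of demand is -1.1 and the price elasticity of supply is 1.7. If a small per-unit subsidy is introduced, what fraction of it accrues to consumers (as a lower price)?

For a small subsidy around the equilibrium, the benefit split depends on the relative slopes, which at a point are proportional to the elasticities.
Buyer share = εs/(εs + |εd|) = 1.7/(1.7 + 1.1) = 17/28; seller share = |εd|/(εs + |εd|) = 11/28.

Consumer share = 17/28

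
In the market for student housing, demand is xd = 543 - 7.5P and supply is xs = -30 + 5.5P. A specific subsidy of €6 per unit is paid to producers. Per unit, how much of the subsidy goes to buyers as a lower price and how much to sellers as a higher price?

Buyers gain 33/13 per unit; sellers gain 45/13 per unit

Pre-subsidy: 543 - 7.5P = -30 + 5.5P gives P* = 573/13, x* = 5523/26.
With the subsidy, sellers receive Ps = Pb + 6 for each unit, where Pb is the price buyers pay.
Supply in terms of Pb becomes xs = -30 + 5.5(Pb + 6) = 3 + 5.5Pb. Setting this equal to demand: 543 - 7.5Pb = 3 + 5.5Pb, so Pb = 540/13.
Sellers receive Ps = 540/13 + 6 = 618/13; x' = 543 − 7.5·(540/13) = 3009/13.
Buyers' price falls by P* − Pb = 573/13 − 540/13 = 33/13; sellers' price rises by Ps − P* = 618/13 − 573/13 = 45/13.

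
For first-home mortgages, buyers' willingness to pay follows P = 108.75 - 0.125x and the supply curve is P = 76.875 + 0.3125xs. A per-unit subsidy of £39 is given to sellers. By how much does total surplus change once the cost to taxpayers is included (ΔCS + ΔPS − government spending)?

Pre-subsidy: 108.75 - 0.125x = 76.875 + 0.3125x gives x* = 510/7 and P* = 1395/14.
With the subsidy, sellers receive Ps = Pb + 39 for each unit, where Pb is the price buyers pay.
On the curves, Pb = 108.75 - 0.125x and Ps = 76.875 + 0.3125x; the wedge Ps − Pb = 39 gives 76.875 + 0.3125x − (108.75 - 0.125x) = 39, so x' = 162.
Then Pb = 108.75 − 0.125·162 = 88.5 and Ps = 76.875 + 0.3125·162 = 127.5.
ΔCS = ½(510/7 + 162)(1395/14 − 88.5) = 64116/49; ΔPS = ½(510/7 + 162)(127.5 − 1395/14) = 160290/49.
Government spending = 39 × 162 = 6318.
Net change = 64116/49 + 160290/49 − 6318 = -12168/7. The loss equals the DWL triangle ½·39·624/7.

Net change in total surplus = -12168/7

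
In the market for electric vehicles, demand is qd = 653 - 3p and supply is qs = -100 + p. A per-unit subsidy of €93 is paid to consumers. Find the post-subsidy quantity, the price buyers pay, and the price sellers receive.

Pre-subsidy: 653 - 3p = -100 + p gives p* = 188.25, q* = 88.25.
With the rebate, buyers effectively pay pb = ps − 93, where ps is the price sellers receive.
Demand in terms of ps becomes qd = 653 − 3(ps − 93) = 932 - 3ps. Setting this equal to supply: 932 - 3ps = -100 + ps, so ps = 258.
Buyers pay pb = 258 − 93 = 165; q' = -100 + 1·258 = 158.

q' = 158; buyers pay €165; sellers receive €258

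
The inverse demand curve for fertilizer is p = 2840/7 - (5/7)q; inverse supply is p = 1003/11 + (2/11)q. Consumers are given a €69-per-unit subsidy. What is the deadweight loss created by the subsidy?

Pre-subsidy: 2840/7 - (5/7)q = 1003/11 + (2/11)q gives q* = 351 and p* = 155.
With the rebate, buyers effectively pay pb = ps − 69, where ps is the price sellers receive.
On the curves, pb = 2840/7 - (5/7)q and ps = 1003/11 + (2/11)q; the wedge ps − pb = 69 gives 1003/11 + (2/11)q − (2840/7 - (5/7)q) = 69, so q' = 428.
Then pb = 2840/7 − (5/7)·428 = 100 and ps = 1003/11 + (2/11)·428 = 169.
The subsidy expands output by 428 − 351 = 77 past the efficient level; on those units the gap between marginal cost and willingness to pay runs from 0 up to 69.
DWL = ½ × 69 × 77 = 2656.5.

Deadweight loss = €2656.5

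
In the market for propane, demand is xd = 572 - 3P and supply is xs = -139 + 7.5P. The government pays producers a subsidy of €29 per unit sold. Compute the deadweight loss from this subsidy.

Pre-subsidy: 572 - 3P = -139 + 7.5P gives P* = 474/7, x* = 2582/7.
With the subsidy, sellers receive Ps = Pb + 29 for each unit, where Pb is the price buyers pay.
Supply in terms of Pb becomes xs = -139 + 7.5(Pb + 29) = 78.5 + 7.5Pb. Setting this equal to demand: 572 - 3Pb = 78.5 + 7.5Pb, so Pb = 47.
Sellers receive Ps = 47 + 29 = 76; x' = 572 − 3·47 = 431.
The subsidy expands output by 431 − 2582/7 = 435/7 past the efficient level; on those units the gap between marginal cost and willingness to pay runs from 0 up to 29.
DWL = ½ × 29 × 435/7 = 12615/14.

Deadweight loss = 12615/14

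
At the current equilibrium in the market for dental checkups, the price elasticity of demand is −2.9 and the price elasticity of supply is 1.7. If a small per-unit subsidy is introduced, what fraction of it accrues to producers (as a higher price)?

For a small subsidy around the equilibrium, the benefit split depends on the relative slopes, which at a point are proportional to the elasticities.
Buyer share = εs/(εs + |εd|) = 1.7/(1.7 + 2.9) = 17/46; seller share = |εd|/(εs + |εd|) = 29/46.
So producers capture 29/46 of the subsidy.

Producer share = 29/46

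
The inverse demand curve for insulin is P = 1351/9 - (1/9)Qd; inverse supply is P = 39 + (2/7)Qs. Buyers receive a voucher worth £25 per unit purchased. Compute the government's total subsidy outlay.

Pre-subsidy: 1351/9 - (1/9)Q = 39 + (2/7)Q gives Q* = 280 and P* = 119.
With the rebate, buyers effectively pay Pb = Ps − 25, where Ps is the price sellers receive.
On the curves, Pb = 1351/9 - (1/9)Q and Ps = 39 + (2/7)Q; the wedge Ps − Pb = 25 gives 39 + (2/7)Q − (1351/9 - (1/9)Q) = 25, so Q' = 343.
Then Pb = 1351/9 − (1/9)·343 = 112 and Ps = 39 + (2/7)·343 = 137.
Government outlay = subsidy × quantity = 25 × 343 = 8575.

Government cost = £8575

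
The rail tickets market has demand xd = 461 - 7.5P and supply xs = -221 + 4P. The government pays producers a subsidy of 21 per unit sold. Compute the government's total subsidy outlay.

Pre-subsidy: 461 - 7.5P = -221 + 4P gives P* = 1364/23, x* = 373/23.
With the subsidy, sellers receive Ps = Pb + 21 for each unit, where Pb is the price buyers pay.
Supply in terms of Pb becomes xs = -221 + 4(Pb + 21) = -137 + 4Pb. Setting this equal to demand: 461 - 7.5Pb = -137 + 4Pb, so Pb = 52.
Sellers receive Ps = 52 + 21 = 73; x' = 461 − 7.5·52 = 71.
Government outlay = subsidy × quantity = 21 × 71 = 1491.

Government cost = 1491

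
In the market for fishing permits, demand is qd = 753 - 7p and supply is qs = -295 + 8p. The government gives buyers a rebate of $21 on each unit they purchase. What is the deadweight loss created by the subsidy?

Pre-subsidy: 753 - 7p = -295 + 8p gives p* = 1048/15, q* = 3959/15.
With the rebate, buyers effectively pay pb = ps − 21, where ps is the price sellers receive.
Demand in terms of ps becomes qd = 753 − 7(ps − 21) = 900 - 7ps. Setting this equal to supply: 900 - 7ps = -295 + 8ps, so ps = 239/3.
Buyers pay pb = 239/3 − 21 = 176/3; q' = -295 + 8·(239/3) = 1027/3.
The subsidy expands output by 1027/3 − 3959/15 = 78.4 past the efficient level; on those units the gap between marginal cost and willingness to pay runs from 0 up to 21.
DWL = ½ × 21 × 78.4 = 823.2.

Deadweight loss = $823.2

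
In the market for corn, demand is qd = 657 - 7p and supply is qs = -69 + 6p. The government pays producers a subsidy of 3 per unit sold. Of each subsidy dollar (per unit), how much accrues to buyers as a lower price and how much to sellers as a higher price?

Pre-subsidy: 657 - 7p = -69 + 6p gives p* = 726/13, q* = 3459/13.
With the subsidy, sellers receive ps = pb + 3 for each unit, where pb is the price buyers pay.
Supply in terms of pb becomes qs = -69 + 6(pb + 3) = -51 + 6pb. Setting this equal to demand: 657 - 7pb = -51 + 6pb, so pb = 708/13.
Sellers receive ps = 708/13 + 3 = 747/13; q' = 657 − 7·(708/13) = 3585/13.
Buyers' price falls by p* − pb = 726/13 − 708/13 = 18/13; sellers' price rises by ps − p* = 747/13 − 726/13 = 21/13.

Buyers gain 18/13 per unit; sellers gain 21/13 per unit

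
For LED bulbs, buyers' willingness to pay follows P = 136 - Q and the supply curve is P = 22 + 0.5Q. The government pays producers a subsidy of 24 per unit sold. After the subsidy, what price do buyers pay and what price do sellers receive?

Buyers pay 44; sellers receive 68

Pre-subsidy: 136 - Q = 22 + 0.5Q gives Q* = 76 and P* = 60.
With the subsidy, sellers receive Ps = Pb + 24 for each unit, where Pb is the price buyers pay.
On the curves, Pb = 136 - Q and Ps = 22 + 0.5Q; the wedge Ps − Pb = 24 gives 22 + 0.5Q − (136 - Q) = 24, so Q' = 92.
Then Pb = 136 − 1·92 = 44 and Ps = 22 + 0.5·92 = 68.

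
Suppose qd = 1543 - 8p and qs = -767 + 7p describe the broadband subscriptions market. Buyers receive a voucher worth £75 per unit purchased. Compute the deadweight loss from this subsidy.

Pre-subsidy: 1543 - 8p = -767 + 7p gives p* = 154, q* = 311.
With the rebate, buyers effectively pay pb = ps − 75, where ps is the price sellers receive.
Demand in terms of ps becomes qd = 1543 − 8(ps − 75) = 2143 - 8ps. Setting this equal to supply: 2143 - 8ps = -767 + 7ps, so ps = 194.
Buyers pay pb = 194 − 75 = 119; q' = -767 + 7·194 = 591.
The subsidy expands output by 591 − 311 = 280 past the efficient level; on those units the gap between marginal cost and willingness to pay runs from 0 up to 75.
DWL = ½ × 75 × 280 = 10500.

Deadweight loss = £10500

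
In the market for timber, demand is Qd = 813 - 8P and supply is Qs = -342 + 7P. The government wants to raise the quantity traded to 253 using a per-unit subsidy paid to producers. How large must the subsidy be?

Required subsidy s = 15 per unit

At Q = 253, invert demand for the buyer price: Pb = (813 − 253)/8 = 70; invert supply for the seller price: Ps = (253 − (-342))/7 = 85.
The subsidy must fill the gap: s = Ps − Pb = 85 − 70 = 15.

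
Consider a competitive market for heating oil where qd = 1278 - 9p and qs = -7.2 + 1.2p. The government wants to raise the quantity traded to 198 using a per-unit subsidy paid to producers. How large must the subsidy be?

At q = 198, invert demand for the buyer price: pb = (1278 − 198)/9 = 120; invert supply for the seller price: ps = (198 − (-7.2))/1.2 = 171.
The subsidy must fill the gap: s = ps − pb = 171 − 120 = 51.

Required subsidy s = 51 per unit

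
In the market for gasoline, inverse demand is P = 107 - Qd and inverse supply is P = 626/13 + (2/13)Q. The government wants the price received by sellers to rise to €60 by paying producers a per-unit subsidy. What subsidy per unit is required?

At a seller price of 60, quantity supplied is -313 + 6.5·60 = 77.
Buyers absorb 77 only when they pay Pb = 107 − 1·77 = 30.
s = Ps − Pb = 60 − 30 = 30.

Required subsidy s = €30 per unit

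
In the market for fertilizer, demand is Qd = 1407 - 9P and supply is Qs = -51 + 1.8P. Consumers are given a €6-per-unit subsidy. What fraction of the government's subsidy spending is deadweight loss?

DWL / government spending = 3/134

Pre-subsidy: 1407 - 9P = -51 + 1.8P gives P* = 135, Q* = 192.
With the rebate, buyers effectively pay Pb = Ps − 6, where Ps is the price sellers receive.
Demand in terms of Ps becomes Qd = 1407 − 9(Ps − 6) = 1461 - 9Ps. Setting this equal to supply: 1461 - 9Ps = -51 + 1.8Ps, so Ps = 140.
Buyers pay Pb = 140 − 6 = 134; Q' = -51 + 1.8·140 = 201.
ΔCS = ½(192 + 201)(135 − 134) = 196.5; ΔPS = ½(192 + 201)(140 − 135) = 982.5.
Government spending = 6 × 201 = 1206.
DWL = ½ × 6 × (201 − 192) = 27; fraction = 27 / 1206 = 3/134.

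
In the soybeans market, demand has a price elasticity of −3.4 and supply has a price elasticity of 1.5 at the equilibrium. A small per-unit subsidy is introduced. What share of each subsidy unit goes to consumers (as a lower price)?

Consumer share = 15/49

For a small subsidy around the equilibrium, the benefit split depends on the relative slopes, which at a point are proportional to the elasticities.
Buyer share = εs/(εs + |εd|) = 1.5/(1.5 + 3.4) = 15/49; seller share = |εd|/(εs + |εd|) = 34/49.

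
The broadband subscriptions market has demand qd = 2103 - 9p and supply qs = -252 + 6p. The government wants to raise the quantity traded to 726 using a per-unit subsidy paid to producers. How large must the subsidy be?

At q = 726, invert demand for the buyer price: pb = (2103 − 726)/9 = 153; invert supply for the seller price: ps = (726 − (-252))/6 = 163.
The subsidy must fill the gap: s = ps − pb = 163 − 153 = 10.

Required subsidy s = 10 per unit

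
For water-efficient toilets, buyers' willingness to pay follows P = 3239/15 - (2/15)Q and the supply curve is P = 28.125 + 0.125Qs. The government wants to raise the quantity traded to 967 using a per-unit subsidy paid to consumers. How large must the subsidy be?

Required subsidy s = 62 per unit

At Q = 967, from the demand curve buyers pay Pb = 3239/15 − (2/15)·967 = 87; from the supply curve sellers need Ps = 28.125 + 0.125·967 = 149.
The subsidy must fill the gap: s = Ps − Pb = 149 − 87 = 62.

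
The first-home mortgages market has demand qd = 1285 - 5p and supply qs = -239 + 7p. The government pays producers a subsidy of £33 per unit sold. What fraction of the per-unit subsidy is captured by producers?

Producer share = 5/12

Pre-subsidy: 1285 - 5p = -239 + 7p gives p* = 127, q* = 650.
With the subsidy, sellers receive ps = pb + 33 for each unit, where pb is the price buyers pay.
Supply in terms of pb becomes qs = -239 + 7(pb + 33) = -8 + 7pb. Setting this equal to demand: 1285 - 5pb = -8 + 7pb, so pb = 107.75.
Sellers receive ps = 107.75 + 33 = 140.75; q' = 1285 − 5·107.75 = 746.25.
Buyers' price falls by p* − pb = 127 − 107.75 = 19.25; sellers' price rises by ps − p* = 140.75 − 127 = 13.75.
So producers capture 13.75/33 = 5/12 of each unit of subsidy.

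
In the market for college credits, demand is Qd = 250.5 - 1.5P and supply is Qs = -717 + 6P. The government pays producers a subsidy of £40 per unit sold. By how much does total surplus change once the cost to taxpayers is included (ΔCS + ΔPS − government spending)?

Net change in total surplus = -£960

Pre-subsidy: 250.5 - 1.5P = -717 + 6P gives P* = 129, Q* = 57.
With the subsidy, sellers receive Ps = Pb + 40 for each unit, where Pb is the price buyers pay.
Supply in terms of Pb becomes Qs = -717 + 6(Pb + 40) = -477 + 6Pb. Setting this equal to demand: 250.5 - 1.5Pb = -477 + 6Pb, so Pb = 97.
Sellers receive Ps = 97 + 40 = 137; Q' = 250.5 − 1.5·97 = 105.
ΔCS = ½(57 + 105)(129 − 97) = 2592; ΔPS = ½(57 + 105)(137 − 129) = 648.
Government spending = 40 × 105 = 4200.
Net change = 2592 + 648 − 4200 = -960. The loss equals the DWL triangle ½·40·48.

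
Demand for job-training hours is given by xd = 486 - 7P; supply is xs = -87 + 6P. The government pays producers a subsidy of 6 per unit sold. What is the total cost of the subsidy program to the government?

Pre-subsidy: 486 - 7P = -87 + 6P gives P* = 573/13, x* = 2307/13.
With the subsidy, sellers receive Ps = Pb + 6 for each unit, where Pb is the price buyers pay.
Supply in terms of Pb becomes xs = -87 + 6(Pb + 6) = -51 + 6Pb. Setting this equal to demand: 486 - 7Pb = -51 + 6Pb, so Pb = 537/13.
Sellers receive Ps = 537/13 + 6 = 615/13; x' = 486 − 7·(537/13) = 2559/13.
Government outlay = subsidy × quantity = 6 × 2559/13 = 15354/13.

Government cost = 15354/13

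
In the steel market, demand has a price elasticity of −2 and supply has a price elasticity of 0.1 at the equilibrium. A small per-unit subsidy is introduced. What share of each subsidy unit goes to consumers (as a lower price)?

Consumer share = 1/21

For a small subsidy around the equilibrium, the benefit split depends on the relative slopes, which at a point are proportional to the elasticities.
Buyer share = εs/(εs + |εd|) = 0.1/(0.1 + 2) = 1/21; seller share = |εd|/(εs + |εd|) = 20/21.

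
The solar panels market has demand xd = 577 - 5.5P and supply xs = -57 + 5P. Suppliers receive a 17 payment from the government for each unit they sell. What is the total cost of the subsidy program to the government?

Government cost = 34442/7

Pre-subsidy: 577 - 5.5P = -57 + 5P gives P* = 1268/21, x* = 5143/21.
With the subsidy, sellers receive Ps = Pb + 17 for each unit, where Pb is the price buyers pay.
Supply in terms of Pb becomes xs = -57 + 5(Pb + 17) = 28 + 5Pb. Setting this equal to demand: 577 - 5.5Pb = 28 + 5Pb, so Pb = 366/7.
Sellers receive Ps = 366/7 + 17 = 485/7; x' = 577 − 5.5·(366/7) = 2026/7.
Government outlay = subsidy × quantity = 17 × 2026/7 = 34442/7.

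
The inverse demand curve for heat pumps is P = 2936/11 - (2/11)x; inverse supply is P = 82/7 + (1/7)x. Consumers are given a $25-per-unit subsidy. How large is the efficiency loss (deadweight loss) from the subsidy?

Deadweight loss = $962.5

Pre-subsidy: 2936/11 - (2/11)x = 82/7 + (1/7)x gives x* = 786 and P* = 124.
With the rebate, buyers effectively pay Pb = Ps − 25, where Ps is the price sellers receive.
On the curves, Pb = 2936/11 - (2/11)x and Ps = 82/7 + (1/7)x; the wedge Ps − Pb = 25 gives 82/7 + (1/7)x − (2936/11 - (2/11)x) = 25, so x' = 863.
Then Pb = 2936/11 − (2/11)·863 = 110 and Ps = 82/7 + (1/7)·863 = 135.
The subsidy expands output by 863 − 786 = 77 past the efficient level; on those units the gap between marginal cost and willingness to pay runs from 0 up to 25.
DWL = ½ × 25 × 77 = 962.5.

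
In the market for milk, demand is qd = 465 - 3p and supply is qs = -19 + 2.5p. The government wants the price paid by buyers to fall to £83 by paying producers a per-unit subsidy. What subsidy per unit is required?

Required subsidy s = £11 per unit

At a buyer price of 83, quantity demanded is 465 − 3·83 = 216.
Sellers supply 216 only when they receive ps with -19 + 2.5·ps = 216, i.e. ps = 94.
s = ps − pb = 94 − 83 = 11.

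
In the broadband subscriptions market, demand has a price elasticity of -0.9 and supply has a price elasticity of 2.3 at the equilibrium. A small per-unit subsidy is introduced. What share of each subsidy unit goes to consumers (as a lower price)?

For a small subsidy around the equilibrium, the benefit split depends on the relative slopes, which at a point are proportional to the elasticities.
Buyer share = εs/(εs + |εd|) = 2.3/(2.3 + 0.9) = 0.71875; seller share = |εd|/(εs + |εd|) = 0.28125.

Consumer share = 0.71875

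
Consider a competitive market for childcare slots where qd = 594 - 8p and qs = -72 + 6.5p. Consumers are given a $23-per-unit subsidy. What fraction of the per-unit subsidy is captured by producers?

Producer share = 16/29

Pre-subsidy: 594 - 8p = -72 + 6.5p gives p* = 1332/29, q* = 6570/29.
With the rebate, buyers effectively pay pb = ps − 23, where ps is the price sellers receive.
Demand in terms of ps becomes qd = 594 − 8(ps − 23) = 778 - 8ps. Setting this equal to supply: 778 - 8ps = -72 + 6.5ps, so ps = 1700/29.
Buyers pay pb = 1700/29 − 23 = 1033/29; q' = -72 + 6.5·(1700/29) = 8962/29.
Buyers' price falls by p* − pb = 1332/29 − 1033/29 = 299/29; sellers' price rises by ps − p* = 1700/29 − 1332/29 = 368/29.
So producers capture (368/29)/23 = 16/29 of each unit of subsidy.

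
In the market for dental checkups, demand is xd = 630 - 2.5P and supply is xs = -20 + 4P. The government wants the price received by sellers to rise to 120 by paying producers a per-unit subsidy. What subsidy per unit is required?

At a seller price of 120, quantity supplied is -20 + 4·120 = 460.
Buyers absorb 460 only when they pay Pb with 630 − 2.5·Pb = 460, i.e. Pb = 68.
s = Ps − Pb = 120 − 68 = 52.

Required subsidy s = 52 per unit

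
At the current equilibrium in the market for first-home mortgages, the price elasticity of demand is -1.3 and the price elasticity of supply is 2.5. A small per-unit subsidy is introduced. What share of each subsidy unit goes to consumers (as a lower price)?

Consumer share = 25/38

For a small subsidy around the equilibrium, the benefit split depends on the relative slopes, which at a point are proportional to the elasticities.
Buyer share = εs/(εs + |εd|) = 2.5/(2.5 + 1.3) = 25/38; seller share = |εd|/(εs + |εd|) = 13/38.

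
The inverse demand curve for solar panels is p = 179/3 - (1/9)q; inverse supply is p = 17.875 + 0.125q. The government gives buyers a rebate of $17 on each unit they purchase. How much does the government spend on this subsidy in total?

Government cost = $4233

Pre-subsidy: 179/3 - (1/9)q = 17.875 + 0.125q gives q* = 177 and p* = 40.
With the rebate, buyers effectively pay pb = ps − 17, where ps is the price sellers receive.
On the curves, pb = 179/3 - (1/9)q and ps = 17.875 + 0.125q; the wedge ps − pb = 17 gives 17.875 + 0.125q − (179/3 - (1/9)q) = 17, so q' = 249.
Then pb = 179/3 − (1/9)·249 = 32 and ps = 17.875 + 0.125·249 = 49.
Government outlay = subsidy × quantity = 17 × 249 = 4233.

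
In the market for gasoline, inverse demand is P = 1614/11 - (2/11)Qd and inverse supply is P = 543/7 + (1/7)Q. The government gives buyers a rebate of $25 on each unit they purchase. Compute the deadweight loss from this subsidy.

Pre-subsidy: 1614/11 - (2/11)Q = 543/7 + (1/7)Q gives Q* = 213 and P* = 108.
With the rebate, buyers effectively pay Pb = Ps − 25, where Ps is the price sellers receive.
On the curves, Pb = 1614/11 - (2/11)Q and Ps = 543/7 + (1/7)Q; the wedge Ps − Pb = 25 gives 543/7 + (1/7)Q − (1614/11 - (2/11)Q) = 25, so Q' = 290.
Then Pb = 1614/11 − (2/11)·290 = 94 and Ps = 543/7 + (1/7)·290 = 119.
The subsidy expands output by 290 − 213 = 77 past the efficient level; on those units the gap between marginal cost and willingness to pay runs from 0 up to 25.
DWL = ½ × 25 × 77 = 962.5.

Deadweight loss = $962.5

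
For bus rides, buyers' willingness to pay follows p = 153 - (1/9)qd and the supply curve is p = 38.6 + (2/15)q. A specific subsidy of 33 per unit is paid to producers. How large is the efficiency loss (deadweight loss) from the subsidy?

Deadweight loss = 2227.5

Pre-subsidy: 153 - (1/9)q = 38.6 + (2/15)q gives q* = 468 and p* = 101.
With the subsidy, sellers receive ps = pb + 33 for each unit, where pb is the price buyers pay.
On the curves, pb = 153 - (1/9)q and ps = 38.6 + (2/15)q; the wedge ps − pb = 33 gives 38.6 + (2/15)q − (153 - (1/9)q) = 33, so q' = 603.
Then pb = 153 − (1/9)·603 = 86 and ps = 38.6 + (2/15)·603 = 119.
The subsidy expands output by 603 − 468 = 135 past the efficient level; on those units the gap between marginal cost and willingness to pay runs from 0 up to 33.
DWL = ½ × 33 × 135 = 2227.5.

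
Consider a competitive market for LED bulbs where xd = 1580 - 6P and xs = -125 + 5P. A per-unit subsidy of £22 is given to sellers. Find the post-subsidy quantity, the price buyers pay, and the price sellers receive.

x' = 710; buyers pay £145; sellers receive £167

Pre-subsidy: 1580 - 6P = -125 + 5P gives P* = 155, x* = 650.
With the subsidy, sellers receive Ps = Pb + 22 for each unit, where Pb is the price buyers pay.
Supply in terms of Pb becomes xs = -125 + 5(Pb + 22) = -15 + 5Pb. Setting this equal to demand: 1580 - 6Pb = -15 + 5Pb, so Pb = 145.
Sellers receive Ps = 145 + 22 = 167; x' = 1580 − 6·145 = 710.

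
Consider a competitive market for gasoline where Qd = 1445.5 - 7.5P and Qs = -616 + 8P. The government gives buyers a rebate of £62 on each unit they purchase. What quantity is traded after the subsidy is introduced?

Pre-subsidy: 1445.5 - 7.5P = -616 + 8P gives P* = 133, Q* = 448.
With the rebate, buyers effectively pay Pb = Ps − 62, where Ps is the price sellers receive.
Demand in terms of Ps becomes Qd = 1445.5 − 7.5(Ps − 62) = 1910.5 - 7.5Ps. Setting this equal to supply: 1910.5 - 7.5Ps = -616 + 8Ps, so Ps = 163.
Buyers pay Pb = 163 − 62 = 101; Q' = -616 + 8·163 = 688.

Q' = 688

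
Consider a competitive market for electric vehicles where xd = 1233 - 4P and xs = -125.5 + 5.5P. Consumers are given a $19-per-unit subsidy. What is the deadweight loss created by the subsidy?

Deadweight loss = $418

Pre-subsidy: 1233 - 4P = -125.5 + 5.5P gives P* = 143, x* = 661.
With the rebate, buyers effectively pay Pb = Ps − 19, where Ps is the price sellers receive.
Demand in terms of Ps becomes xd = 1233 − 4(Ps − 19) = 1309 - 4Ps. Setting this equal to supply: 1309 - 4Ps = -125.5 + 5.5Ps, so Ps = 151.
Buyers pay Pb = 151 − 19 = 132; x' = -125.5 + 5.5·151 = 705.
The subsidy expands output by 705 − 661 = 44 past the efficient level; on those units the gap between marginal cost and willingness to pay runs from 0 up to 19.
DWL = ½ × 19 × 44 = 418.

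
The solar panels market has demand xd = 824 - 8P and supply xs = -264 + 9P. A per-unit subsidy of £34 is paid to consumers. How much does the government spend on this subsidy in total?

Government cost = £15504

Pre-subsidy: 824 - 8P = -264 + 9P gives P* = 64, x* = 312.
With the rebate, buyers effectively pay Pb = Ps − 34, where Ps is the price sellers receive.
Demand in terms of Ps becomes xd = 824 − 8(Ps − 34) = 1096 - 8Ps. Setting this equal to supply: 1096 - 8Ps = -264 + 9Ps, so Ps = 80.
Buyers pay Pb = 80 − 34 = 46; x' = -264 + 9·80 = 456.
Government outlay = subsidy × quantity = 34 × 456 = 15504.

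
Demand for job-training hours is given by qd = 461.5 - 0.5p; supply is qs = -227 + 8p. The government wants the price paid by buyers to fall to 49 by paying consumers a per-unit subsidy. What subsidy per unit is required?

At a buyer price of 49, quantity demanded is 461.5 − 0.5·49 = 437.
Sellers supply 437 only when they receive ps with -227 + 8·ps = 437, i.e. ps = 83.
s = ps − pb = 83 − 49 = 34.

Required subsidy s = 34 per unit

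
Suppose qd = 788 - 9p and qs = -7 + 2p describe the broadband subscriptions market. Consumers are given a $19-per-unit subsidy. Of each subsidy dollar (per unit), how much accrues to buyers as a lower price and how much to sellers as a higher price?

Buyers gain 38/11 per unit; sellers gain 171/11 per unit

Pre-subsidy: 788 - 9p = -7 + 2p gives p* = 795/11, q* = 1513/11.
With the rebate, buyers effectively pay pb = ps − 19, where ps is the price sellers receive.
Demand in terms of ps becomes qd = 788 − 9(ps − 19) = 959 - 9ps. Setting this equal to supply: 959 - 9ps = -7 + 2ps, so ps = 966/11.
Buyers pay pb = 966/11 − 19 = 757/11; q' = -7 + 2·(966/11) = 1855/11.
Buyers' price falls by p* − pb = 795/11 − 757/11 = 38/11; sellers' price rises by ps − p* = 966/11 − 795/11 = 171/11.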